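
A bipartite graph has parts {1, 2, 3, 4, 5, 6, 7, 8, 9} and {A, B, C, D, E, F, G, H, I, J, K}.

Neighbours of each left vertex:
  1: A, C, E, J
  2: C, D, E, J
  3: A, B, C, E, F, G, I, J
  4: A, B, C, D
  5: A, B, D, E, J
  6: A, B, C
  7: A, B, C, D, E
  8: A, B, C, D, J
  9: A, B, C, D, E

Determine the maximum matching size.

A valid assignment of size 7: 1–E, 2–C, 3–G, 4–D, 5–J, 6–B, 7–A.
The set {1, 2, 4, 5, 6, 7, 8, 9} has only 6 neighbours ({A, B, C, D, E, J}), so by Hall's theorem at most 7 of the 9 left vertices can be matched.

7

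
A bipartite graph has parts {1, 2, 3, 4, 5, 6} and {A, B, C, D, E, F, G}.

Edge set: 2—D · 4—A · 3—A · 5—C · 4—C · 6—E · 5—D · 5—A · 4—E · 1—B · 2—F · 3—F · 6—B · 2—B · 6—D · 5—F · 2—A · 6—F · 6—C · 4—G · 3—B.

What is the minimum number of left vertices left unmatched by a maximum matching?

A valid assignment of size 6: 1→B, 2→D, 3→A, 4→C, 5→F, 6→E.
All 6 left vertices are matched, so no larger matching exists.
That matches 6 of the 6, leaving 0 unmatched; no matching can do better.

0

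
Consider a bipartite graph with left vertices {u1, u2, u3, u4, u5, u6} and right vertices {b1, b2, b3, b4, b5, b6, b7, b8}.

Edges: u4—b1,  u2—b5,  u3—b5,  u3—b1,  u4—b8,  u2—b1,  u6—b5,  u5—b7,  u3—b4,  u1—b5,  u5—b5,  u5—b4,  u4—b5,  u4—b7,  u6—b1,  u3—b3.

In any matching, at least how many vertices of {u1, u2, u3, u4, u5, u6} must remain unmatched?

For example, pair u1→b5, u2→b1, u3→b3, u4→b8, u5→b7.
The set {u1, u2, u6} has only 2 neighbours ({b1, b5}), so by Hall's theorem at most 5 of the 6 left vertices can be matched.
That matches 5 of the 6, leaving 1 unmatched; no matching can do better.

1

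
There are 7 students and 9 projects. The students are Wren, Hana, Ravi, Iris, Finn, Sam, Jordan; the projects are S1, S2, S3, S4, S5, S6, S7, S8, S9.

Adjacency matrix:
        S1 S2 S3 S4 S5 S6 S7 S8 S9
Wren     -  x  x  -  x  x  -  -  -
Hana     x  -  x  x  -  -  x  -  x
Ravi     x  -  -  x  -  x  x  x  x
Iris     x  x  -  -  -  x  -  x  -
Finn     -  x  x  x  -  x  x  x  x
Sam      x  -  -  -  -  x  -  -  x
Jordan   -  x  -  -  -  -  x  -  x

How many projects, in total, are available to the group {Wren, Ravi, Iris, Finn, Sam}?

9

The union of neighbours of {Wren, Ravi, Iris, Finn, Sam} is {S1, S2, S3, S4, S5, S6, S7, S8, S9}, which has 9 elements.
Since |N(S)| = 9 ≥ |S| = 5, Hall's condition holds for this subset.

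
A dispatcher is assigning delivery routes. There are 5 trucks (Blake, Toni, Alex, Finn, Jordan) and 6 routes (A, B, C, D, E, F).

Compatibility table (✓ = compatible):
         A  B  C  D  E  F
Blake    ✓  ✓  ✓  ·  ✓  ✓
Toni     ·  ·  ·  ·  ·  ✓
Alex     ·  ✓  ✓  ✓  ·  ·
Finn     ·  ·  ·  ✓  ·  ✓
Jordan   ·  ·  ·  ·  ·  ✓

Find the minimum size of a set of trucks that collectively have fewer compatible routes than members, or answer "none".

Take S = {Toni, Jordan}. Its neighbourhood is {F}, so |N(S)| = 1 < |S| = 2.
No single vertex violates Hall's condition since each has at least one neighbour, so 2 is the minimum.

2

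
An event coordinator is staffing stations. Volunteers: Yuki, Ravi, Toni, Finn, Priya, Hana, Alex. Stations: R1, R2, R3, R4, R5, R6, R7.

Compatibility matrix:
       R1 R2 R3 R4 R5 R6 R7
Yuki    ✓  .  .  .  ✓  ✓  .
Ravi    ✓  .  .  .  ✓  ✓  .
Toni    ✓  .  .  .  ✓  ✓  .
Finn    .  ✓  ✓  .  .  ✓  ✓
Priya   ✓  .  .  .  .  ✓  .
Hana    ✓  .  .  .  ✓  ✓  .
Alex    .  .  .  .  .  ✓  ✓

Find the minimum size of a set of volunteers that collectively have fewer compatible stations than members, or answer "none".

Take S = {Yuki, Ravi, Toni, Priya}. Its neighbourhood is {R1, R5, R6}, so |N(S)| = 3 < |S| = 4.
Every subset of size less than 4 has at least as many neighbours as members, so 4 is the minimum.

4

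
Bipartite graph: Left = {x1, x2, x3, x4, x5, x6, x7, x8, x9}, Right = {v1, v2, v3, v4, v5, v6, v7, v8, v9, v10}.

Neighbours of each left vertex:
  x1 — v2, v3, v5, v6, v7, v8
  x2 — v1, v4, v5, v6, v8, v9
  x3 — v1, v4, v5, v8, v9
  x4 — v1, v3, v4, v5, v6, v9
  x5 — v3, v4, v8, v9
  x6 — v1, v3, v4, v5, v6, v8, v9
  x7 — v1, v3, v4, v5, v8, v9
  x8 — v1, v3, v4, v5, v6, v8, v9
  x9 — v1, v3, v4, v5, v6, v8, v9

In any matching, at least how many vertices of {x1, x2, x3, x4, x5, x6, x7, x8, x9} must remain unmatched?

One maximum matching: x1→v2, x2→v5, x3→v9, x4→v1, x5→v4, x6→v6, x7→v3, x8→v8.
The set {x2, x3, x4, x5, x6, x7, x8, x9} has only 7 neighbours ({v1, v3, v4, v5, v6, v8, v9}), so by Hall's theorem at most 8 of the 9 left vertices can be matched.
That matches 8 of the 9, leaving 1 unmatched; no matching can do better.

1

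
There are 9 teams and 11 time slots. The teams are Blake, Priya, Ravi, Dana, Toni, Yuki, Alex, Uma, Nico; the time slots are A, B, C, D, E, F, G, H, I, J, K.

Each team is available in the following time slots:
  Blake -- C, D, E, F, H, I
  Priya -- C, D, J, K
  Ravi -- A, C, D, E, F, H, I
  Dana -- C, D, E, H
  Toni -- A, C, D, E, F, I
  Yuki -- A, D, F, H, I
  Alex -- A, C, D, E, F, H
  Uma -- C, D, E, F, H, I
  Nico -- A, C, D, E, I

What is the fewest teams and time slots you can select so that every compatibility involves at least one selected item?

8

The 8 edges Blake–I, Priya–J, Ravi–A, Dana–C, Toni–D, Yuki–F, Alex–H, Uma–E form a matching, so any vertex cover needs at least 8 vertices (one per matched edge).
Conversely {Priya, A, C, D, E, F, H, I} meets every edge and has exactly 8 vertices, so 8 is optimal.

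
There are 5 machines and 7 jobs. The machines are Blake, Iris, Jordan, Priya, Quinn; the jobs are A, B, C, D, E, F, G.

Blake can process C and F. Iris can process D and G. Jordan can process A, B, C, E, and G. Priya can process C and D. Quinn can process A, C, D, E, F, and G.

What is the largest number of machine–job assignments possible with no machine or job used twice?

One maximum matching: Blake→F, Iris→D, Jordan→A, Priya→C, Quinn→G.
All 5 machines are matched, so no larger matching exists.

5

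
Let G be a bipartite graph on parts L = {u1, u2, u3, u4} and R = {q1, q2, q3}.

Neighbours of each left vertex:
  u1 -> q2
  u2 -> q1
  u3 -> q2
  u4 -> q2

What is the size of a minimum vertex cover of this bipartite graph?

2

{u2, q2} is a vertex cover of size 2: every edge has an endpoint in this set.
No smaller cover exists because u1–q2, u2–q1 is a matching of size 2, and a cover must include an endpoint of each of these disjoint edges (König's theorem).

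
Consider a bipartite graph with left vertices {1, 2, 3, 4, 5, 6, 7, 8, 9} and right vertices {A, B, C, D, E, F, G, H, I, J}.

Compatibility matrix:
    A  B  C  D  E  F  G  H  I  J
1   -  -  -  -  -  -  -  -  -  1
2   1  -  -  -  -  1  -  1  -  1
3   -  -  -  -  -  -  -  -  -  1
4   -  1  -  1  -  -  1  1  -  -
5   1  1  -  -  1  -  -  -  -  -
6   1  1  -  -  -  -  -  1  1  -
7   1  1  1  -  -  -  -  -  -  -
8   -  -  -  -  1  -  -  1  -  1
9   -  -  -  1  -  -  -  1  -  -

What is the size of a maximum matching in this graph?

8

For example, pair 1→J, 2→H, 4→G, 5→B, 6→I, 7→C, 8→E, 9→D.
The set {1, 3} has only 1 neighbour ({J}), so by Hall's theorem at most 8 of the 9 left vertices can be matched.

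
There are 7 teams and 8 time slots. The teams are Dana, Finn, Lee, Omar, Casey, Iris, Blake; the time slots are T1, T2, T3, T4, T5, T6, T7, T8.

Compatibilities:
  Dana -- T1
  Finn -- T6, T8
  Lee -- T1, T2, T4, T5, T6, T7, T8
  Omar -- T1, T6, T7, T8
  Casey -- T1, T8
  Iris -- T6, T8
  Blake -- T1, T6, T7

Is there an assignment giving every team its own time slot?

The set {Dana, Finn, Omar, Casey, Iris, Blake} has only 4 neighbours ({T1, T6, T7, T8}), so by Hall's theorem at most 5 of the 7 teams can be matched.
Hence no matching covers every team.

No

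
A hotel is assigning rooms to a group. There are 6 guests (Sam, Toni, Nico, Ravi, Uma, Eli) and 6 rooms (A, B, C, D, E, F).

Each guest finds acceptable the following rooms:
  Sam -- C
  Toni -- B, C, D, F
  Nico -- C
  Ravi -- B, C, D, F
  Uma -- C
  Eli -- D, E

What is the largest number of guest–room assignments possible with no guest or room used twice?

A valid assignment of size 4: Sam-C, Toni-F, Ravi-B, Eli-E.
The set {Sam, Nico, Uma} has only 1 neighbour ({C}), so by Hall's theorem at most 4 of the 6 guests can be matched.

4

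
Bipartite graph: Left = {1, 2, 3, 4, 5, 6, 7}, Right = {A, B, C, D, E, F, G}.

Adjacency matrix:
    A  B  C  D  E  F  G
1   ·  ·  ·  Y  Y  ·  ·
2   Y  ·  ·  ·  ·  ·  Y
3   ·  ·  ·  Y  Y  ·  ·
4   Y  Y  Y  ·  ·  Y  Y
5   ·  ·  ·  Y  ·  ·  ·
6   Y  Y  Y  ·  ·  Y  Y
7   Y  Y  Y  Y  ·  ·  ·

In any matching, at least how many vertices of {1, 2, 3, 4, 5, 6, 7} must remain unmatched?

For example, pair 1–D, 2–A, 3–E, 4–G, 6–F, 7–B.
The set {1, 3, 5} has only 2 neighbours ({D, E}), so by Hall's theorem at most 6 of the 7 left vertices can be matched.
That matches 6 of the 7, leaving 1 unmatched; no matching can do better.

1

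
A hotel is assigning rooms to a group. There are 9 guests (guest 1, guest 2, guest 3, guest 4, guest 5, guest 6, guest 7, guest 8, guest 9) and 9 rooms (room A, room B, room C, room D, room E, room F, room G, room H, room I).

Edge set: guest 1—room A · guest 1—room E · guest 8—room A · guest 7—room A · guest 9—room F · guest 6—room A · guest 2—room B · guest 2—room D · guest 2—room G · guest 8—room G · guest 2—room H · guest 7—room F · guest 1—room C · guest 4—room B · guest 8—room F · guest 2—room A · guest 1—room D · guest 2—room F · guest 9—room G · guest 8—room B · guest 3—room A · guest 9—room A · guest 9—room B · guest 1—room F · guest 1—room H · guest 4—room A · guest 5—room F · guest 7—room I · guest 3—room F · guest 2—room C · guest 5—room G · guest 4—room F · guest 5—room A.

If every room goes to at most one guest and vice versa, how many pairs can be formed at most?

7

For example, pair guest 1→room C, guest 2→room D, guest 3→room F, guest 4→room B, guest 5→room G, guest 6→room A, guest 7→room I.
The set {guest 3, guest 4, guest 5, guest 6, guest 8, guest 9} has only 4 neighbours ({room A, room B, room F, room G}), so by Hall's theorem at most 7 of the 9 guests can be matched.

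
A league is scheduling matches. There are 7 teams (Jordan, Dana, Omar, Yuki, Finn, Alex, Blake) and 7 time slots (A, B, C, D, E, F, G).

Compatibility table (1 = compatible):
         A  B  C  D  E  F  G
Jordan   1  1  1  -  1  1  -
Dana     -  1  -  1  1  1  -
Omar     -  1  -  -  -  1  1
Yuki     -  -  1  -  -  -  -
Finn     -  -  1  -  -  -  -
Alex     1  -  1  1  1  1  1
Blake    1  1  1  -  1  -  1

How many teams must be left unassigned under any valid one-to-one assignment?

1

For example, pair Jordan-E, Dana-B, Omar-F, Yuki-C, Alex-A, Blake-G.
The set {Yuki, Finn} has only 1 neighbour ({C}), so by Hall's theorem at most 6 of the 7 teams can be matched.
That matches 6 of the 7, leaving 1 unmatched; no matching can do better.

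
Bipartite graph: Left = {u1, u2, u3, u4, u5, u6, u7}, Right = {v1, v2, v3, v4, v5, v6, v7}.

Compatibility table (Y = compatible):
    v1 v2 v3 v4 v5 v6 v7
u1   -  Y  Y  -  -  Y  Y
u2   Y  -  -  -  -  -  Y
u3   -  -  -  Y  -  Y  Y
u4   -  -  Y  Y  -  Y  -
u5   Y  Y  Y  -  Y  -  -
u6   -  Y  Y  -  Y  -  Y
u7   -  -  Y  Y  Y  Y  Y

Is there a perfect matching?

Yes

One maximum matching: u1-v2, u2-v1, u3-v4, u4-v6, u5-v5, u6-v7, u7-v3.
Every left vertex is matched, so this is a perfect matching.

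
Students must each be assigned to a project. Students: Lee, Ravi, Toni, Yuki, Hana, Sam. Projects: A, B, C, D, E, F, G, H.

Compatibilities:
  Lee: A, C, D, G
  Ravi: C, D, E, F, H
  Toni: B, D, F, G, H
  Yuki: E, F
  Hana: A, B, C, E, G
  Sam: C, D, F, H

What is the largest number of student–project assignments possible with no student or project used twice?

A valid assignment of size 6: Lee–C, Ravi–H, Toni–G, Yuki–E, Hana–A, Sam–F.
All 6 students are matched, so no larger matching exists.

6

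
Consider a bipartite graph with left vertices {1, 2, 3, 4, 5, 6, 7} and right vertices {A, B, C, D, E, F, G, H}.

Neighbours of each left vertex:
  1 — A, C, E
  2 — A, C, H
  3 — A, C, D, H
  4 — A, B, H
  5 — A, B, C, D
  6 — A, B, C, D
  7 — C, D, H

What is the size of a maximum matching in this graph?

6

One maximum matching: 1–E, 2–H, 3–D, 4–A, 5–C, 6–B.
The set {2, 3, 4, 5, 6, 7} has only 5 neighbours ({A, B, C, D, H}), so by Hall's theorem at most 6 of the 7 left vertices can be matched.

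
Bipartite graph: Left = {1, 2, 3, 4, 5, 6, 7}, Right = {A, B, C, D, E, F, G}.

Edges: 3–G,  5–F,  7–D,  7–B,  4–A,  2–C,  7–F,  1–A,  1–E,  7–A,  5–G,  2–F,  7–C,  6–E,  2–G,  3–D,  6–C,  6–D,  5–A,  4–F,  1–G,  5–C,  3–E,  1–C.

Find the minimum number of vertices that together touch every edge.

7

The 7 edges 1–C, 2–F, 3–D, 4–A, 5–G, 6–E, 7–B form a matching, so any vertex cover needs at least 7 vertices (one per matched edge).
Conversely {1, 2, 3, 4, 5, 6, 7} meets every edge and has exactly 7 vertices, so 7 is optimal.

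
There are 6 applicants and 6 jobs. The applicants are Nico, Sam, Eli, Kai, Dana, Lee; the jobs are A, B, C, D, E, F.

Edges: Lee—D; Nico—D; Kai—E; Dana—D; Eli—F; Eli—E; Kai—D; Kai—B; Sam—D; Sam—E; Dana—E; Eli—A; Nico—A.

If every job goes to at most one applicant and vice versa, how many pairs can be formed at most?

5

A valid assignment of size 5: Nico→A, Sam→D, Eli→F, Kai→B, Dana→E.
The set {Sam, Dana, Lee} has only 2 neighbours ({D, E}), so by Hall's theorem at most 5 of the 6 applicants can be matched.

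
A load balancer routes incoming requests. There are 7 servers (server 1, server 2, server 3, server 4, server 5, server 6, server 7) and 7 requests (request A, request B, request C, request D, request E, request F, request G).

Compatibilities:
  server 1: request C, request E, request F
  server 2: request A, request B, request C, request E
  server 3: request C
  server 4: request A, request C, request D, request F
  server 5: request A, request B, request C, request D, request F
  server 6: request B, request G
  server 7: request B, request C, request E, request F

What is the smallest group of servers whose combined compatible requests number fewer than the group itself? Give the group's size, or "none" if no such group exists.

A matching saturating every server exists, for instance server 1→request E, server 2→request A, server 3→request C, server 4→request D, server 5→request B, server 6→request G, server 7→request F.
By Hall's marriage theorem, this means |N(S)| ≥ |S| for every subset S, so no violating subset exists.

none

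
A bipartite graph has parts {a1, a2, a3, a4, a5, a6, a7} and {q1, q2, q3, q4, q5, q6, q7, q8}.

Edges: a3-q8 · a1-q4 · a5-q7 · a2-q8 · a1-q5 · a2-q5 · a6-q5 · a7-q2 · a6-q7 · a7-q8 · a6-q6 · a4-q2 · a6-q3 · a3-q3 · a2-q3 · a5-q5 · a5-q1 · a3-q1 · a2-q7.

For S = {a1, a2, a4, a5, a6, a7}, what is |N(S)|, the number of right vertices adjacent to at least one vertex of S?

The union of neighbours of {a1, a2, a4, a5, a6, a7} is {q1, q2, q3, q4, q5, q6, q7, q8}, which has 8 elements.
Since |N(S)| = 8 ≥ |S| = 6, Hall's condition holds for this subset.

8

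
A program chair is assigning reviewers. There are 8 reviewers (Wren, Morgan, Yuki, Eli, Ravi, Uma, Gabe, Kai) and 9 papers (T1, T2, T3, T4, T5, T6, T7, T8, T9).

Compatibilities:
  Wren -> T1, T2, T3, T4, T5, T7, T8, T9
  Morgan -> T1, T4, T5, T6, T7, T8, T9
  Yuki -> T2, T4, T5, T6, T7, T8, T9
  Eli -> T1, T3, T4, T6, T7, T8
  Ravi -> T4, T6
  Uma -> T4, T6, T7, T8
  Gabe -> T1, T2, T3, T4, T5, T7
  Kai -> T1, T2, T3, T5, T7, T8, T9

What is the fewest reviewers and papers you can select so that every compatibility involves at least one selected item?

8

A maximum matching has 8 edges (e.g. Wren–T3, Morgan–T9, Yuki–T5, Eli–T1, Ravi–T6, Uma–T8, Gabe–T4, Kai–T7).
By König's theorem the minimum vertex cover has the same size. One such cover is {Wren, Morgan, Yuki, Eli, Ravi, Uma, Gabe, Kai}.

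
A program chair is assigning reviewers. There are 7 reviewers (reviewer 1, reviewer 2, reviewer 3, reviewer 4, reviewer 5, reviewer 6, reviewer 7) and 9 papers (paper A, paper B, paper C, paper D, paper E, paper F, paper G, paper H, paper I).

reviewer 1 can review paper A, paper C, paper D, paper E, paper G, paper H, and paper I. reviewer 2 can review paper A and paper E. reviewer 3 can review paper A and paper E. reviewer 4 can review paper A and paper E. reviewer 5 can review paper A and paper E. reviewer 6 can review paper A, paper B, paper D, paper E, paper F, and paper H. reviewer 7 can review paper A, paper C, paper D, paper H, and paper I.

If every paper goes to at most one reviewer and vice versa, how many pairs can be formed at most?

5

For example, pair reviewer 1–paper G, reviewer 2–paper A, reviewer 3–paper E, reviewer 6–paper B, reviewer 7–paper I.
The set {reviewer 2, reviewer 3, reviewer 4, reviewer 5} has only 2 neighbours ({paper A, paper E}), so by Hall's theorem at most 5 of the 7 reviewers can be matched.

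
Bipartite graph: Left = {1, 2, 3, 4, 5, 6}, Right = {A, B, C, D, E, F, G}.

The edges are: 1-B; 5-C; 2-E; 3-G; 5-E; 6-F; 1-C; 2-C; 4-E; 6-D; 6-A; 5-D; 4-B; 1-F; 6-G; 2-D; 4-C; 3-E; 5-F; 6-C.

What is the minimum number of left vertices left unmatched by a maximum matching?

0

One maximum matching: 1-F, 2-D, 3-E, 4-B, 5-C, 6-G.
All 6 left vertices are matched, so no larger matching exists.
That matches 6 of the 6, leaving 0 unmatched; no matching can do better.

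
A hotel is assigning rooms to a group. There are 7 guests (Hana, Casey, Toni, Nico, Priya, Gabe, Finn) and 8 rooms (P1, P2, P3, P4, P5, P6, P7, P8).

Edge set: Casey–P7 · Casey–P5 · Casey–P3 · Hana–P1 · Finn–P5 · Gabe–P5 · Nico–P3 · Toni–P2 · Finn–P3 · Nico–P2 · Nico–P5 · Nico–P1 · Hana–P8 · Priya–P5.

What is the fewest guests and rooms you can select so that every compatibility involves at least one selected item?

6

{Hana, Casey, Toni, Nico, Finn, P5} is a vertex cover of size 6: every edge has an endpoint in this set.
No smaller cover exists because Hana–P8, Casey–P7, Toni–P2, Nico–P1, Priya–P5, Finn–P3 is a matching of size 6, and a cover must include an endpoint of each of these disjoint edges (König's theorem).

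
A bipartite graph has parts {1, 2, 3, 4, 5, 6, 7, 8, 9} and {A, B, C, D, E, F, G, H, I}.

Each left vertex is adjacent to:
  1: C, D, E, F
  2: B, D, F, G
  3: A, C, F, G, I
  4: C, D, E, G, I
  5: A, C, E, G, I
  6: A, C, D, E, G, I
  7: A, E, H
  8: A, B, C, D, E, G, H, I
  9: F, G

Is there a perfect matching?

Yes

One maximum matching: 1→C, 2→B, 3→G, 4→D, 5→I, 6→E, 7→H, 8→A, 9→F.
Every left vertex is matched, so this is a perfect matching.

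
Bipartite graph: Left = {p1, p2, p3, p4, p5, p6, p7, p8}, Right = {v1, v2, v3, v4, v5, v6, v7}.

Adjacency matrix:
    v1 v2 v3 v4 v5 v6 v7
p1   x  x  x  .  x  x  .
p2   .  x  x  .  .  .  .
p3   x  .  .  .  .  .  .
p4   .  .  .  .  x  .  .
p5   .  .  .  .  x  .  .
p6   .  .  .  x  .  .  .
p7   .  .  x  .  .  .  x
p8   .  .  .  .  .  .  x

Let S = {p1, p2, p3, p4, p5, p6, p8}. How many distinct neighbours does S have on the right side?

7

The union of neighbours of {p1, p2, p3, p4, p5, p6, p8} is {v1, v2, v3, v4, v5, v6, v7}, which has 7 elements.
Since |N(S)| = 7 ≥ |S| = 7, Hall's condition holds for this subset.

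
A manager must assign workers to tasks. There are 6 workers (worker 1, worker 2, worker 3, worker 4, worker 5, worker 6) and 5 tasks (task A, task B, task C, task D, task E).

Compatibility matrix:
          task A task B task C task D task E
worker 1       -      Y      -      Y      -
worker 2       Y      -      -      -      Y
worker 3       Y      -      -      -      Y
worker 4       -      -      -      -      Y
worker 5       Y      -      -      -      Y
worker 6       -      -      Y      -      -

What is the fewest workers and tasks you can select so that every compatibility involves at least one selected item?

4

{worker 1, worker 6, task A, task E} is a vertex cover of size 4: every edge has an endpoint in this set.
No smaller cover exists because worker 1–task D, worker 2–task A, worker 3–task E, worker 6–task C is a matching of size 4, and a cover must include an endpoint of each of these disjoint edges (König's theorem).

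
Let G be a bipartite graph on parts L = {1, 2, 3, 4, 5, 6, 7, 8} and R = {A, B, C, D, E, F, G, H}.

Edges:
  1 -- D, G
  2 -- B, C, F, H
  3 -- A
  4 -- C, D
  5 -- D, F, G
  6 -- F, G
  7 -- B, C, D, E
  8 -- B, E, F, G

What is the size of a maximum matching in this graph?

8

For example, pair 1-G, 2-H, 3-A, 4-C, 5-D, 6-F, 7-E, 8-B.
This saturates every left vertex, so 8 is the maximum.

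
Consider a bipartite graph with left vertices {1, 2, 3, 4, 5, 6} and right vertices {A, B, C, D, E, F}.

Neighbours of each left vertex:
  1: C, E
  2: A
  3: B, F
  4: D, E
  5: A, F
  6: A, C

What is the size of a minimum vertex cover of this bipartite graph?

6

A maximum matching has 6 edges (e.g. 1–E, 2–A, 3–B, 4–D, 5–F, 6–C).
By König's theorem the minimum vertex cover has the same size. One such cover is {1, 2, 3, 4, 5, 6}.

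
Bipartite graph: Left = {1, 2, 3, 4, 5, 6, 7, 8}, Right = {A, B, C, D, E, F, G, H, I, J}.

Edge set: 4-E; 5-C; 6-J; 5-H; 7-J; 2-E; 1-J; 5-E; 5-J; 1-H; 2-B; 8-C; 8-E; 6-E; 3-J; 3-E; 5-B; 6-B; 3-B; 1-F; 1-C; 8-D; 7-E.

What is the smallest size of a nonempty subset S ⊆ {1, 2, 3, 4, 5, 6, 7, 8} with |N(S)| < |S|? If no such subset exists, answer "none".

Take S = {2, 3, 4, 6}. Its neighbourhood is {B, E, J}, so |N(S)| = 3 < |S| = 4.
Every subset of size less than 4 has at least as many neighbours as members, so 4 is the minimum.

4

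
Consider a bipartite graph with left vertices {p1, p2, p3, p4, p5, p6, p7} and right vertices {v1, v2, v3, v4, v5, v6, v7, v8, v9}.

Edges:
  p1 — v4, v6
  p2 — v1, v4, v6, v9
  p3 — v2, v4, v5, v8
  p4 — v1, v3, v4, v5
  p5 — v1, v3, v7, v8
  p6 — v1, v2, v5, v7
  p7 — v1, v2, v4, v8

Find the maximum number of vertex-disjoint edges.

7

A valid assignment of size 7: p1→v6, p2→v9, p3→v8, p4→v4, p5→v1, p6→v7, p7→v2.
All 7 left vertices are matched, so no larger matching exists.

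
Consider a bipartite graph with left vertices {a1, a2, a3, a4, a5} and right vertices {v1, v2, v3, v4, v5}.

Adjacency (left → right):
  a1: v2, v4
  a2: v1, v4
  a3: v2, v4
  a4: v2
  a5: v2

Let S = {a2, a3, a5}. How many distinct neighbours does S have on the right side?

3

The union of neighbours of {a2, a3, a5} is {v1, v2, v4}, which has 3 elements.
Since |N(S)| = 3 ≥ |S| = 3, Hall's condition holds for this subset.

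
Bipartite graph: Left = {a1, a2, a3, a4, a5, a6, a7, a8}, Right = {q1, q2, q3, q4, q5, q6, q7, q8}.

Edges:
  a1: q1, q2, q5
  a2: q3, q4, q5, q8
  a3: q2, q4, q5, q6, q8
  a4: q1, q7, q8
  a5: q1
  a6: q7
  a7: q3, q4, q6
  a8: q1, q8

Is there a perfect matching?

No

The set {a4, a5, a6, a8} has only 3 neighbours ({q1, q7, q8}), so by Hall's theorem at most 7 of the 8 left vertices can be matched.
Hence no matching covers every left vertex.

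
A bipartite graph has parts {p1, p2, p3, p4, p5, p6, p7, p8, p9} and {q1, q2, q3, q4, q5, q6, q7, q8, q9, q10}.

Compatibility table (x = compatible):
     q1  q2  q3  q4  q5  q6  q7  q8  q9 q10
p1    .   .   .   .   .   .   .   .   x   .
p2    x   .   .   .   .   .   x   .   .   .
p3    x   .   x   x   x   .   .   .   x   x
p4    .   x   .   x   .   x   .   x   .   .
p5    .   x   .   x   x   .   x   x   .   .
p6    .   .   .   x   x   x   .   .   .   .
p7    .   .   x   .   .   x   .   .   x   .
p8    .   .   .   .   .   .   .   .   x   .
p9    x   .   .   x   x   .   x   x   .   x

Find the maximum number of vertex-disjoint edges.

8

One maximum matching: p1-q9, p2-q1, p3-q3, p4-q2, p5-q7, p6-q5, p7-q6, p9-q4.
The set {p1, p8} has only 1 neighbour ({q9}), so by Hall's theorem at most 8 of the 9 left vertices can be matched.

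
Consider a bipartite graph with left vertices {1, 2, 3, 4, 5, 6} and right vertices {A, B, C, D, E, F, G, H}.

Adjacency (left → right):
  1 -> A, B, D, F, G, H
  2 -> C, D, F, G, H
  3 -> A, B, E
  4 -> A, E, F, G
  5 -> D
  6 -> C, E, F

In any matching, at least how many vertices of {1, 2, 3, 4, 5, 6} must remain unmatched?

0

For example, pair 1→A, 2→H, 3→B, 4→G, 5→D, 6→E.
All 6 left vertices are matched, so no larger matching exists.
That matches 6 of the 6, leaving 0 unmatched; no matching can do better.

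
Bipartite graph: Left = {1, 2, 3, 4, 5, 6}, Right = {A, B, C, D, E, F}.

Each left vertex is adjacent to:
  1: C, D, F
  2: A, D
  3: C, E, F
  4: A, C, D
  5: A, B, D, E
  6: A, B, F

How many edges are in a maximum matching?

6

One maximum matching: 1→F, 2→A, 3→C, 4→D, 5→E, 6→B.
This saturates every left vertex, so 6 is the maximum.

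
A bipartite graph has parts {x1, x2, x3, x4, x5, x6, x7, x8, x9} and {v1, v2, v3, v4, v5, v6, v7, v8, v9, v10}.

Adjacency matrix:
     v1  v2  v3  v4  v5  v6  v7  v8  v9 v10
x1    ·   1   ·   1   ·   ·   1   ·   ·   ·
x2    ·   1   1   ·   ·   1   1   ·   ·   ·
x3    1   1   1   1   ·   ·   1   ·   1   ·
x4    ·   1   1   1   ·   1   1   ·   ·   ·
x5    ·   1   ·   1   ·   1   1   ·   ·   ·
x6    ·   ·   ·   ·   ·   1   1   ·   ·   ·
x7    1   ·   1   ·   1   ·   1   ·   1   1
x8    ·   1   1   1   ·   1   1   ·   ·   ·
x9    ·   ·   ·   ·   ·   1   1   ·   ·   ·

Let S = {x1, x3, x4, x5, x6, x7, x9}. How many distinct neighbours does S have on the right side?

The union of neighbours of {x1, x3, x4, x5, x6, x7, x9} is {v1, v2, v3, v4, v5, v6, v7, v9, v10}, which has 9 elements.
Since |N(S)| = 9 ≥ |S| = 7, Hall's condition holds for this subset.

9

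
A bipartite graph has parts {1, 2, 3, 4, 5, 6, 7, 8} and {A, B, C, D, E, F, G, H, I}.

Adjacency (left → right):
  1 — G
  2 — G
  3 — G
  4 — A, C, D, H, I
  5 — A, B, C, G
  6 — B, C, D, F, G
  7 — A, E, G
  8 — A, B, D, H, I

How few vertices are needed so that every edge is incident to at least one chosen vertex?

{4, 5, 6, 7, 8, G} is a vertex cover of size 6: every edge has an endpoint in this set.
No smaller cover exists because 1–G, 4–H, 5–C, 6–B, 7–E, 8–A is a matching of size 6, and a cover must include an endpoint of each of these disjoint edges (König's theorem).

6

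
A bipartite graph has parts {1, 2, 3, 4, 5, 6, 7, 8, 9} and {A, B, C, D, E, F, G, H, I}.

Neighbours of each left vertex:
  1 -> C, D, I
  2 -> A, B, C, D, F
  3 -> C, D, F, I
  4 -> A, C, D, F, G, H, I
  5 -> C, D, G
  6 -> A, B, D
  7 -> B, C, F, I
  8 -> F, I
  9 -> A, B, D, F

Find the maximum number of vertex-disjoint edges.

8

A valid assignment of size 8: 1–C, 2–A, 3–I, 4–H, 5–G, 6–D, 7–B, 8–F.
The set {1, 2, 3, 6, 7, 8, 9} has only 6 neighbours ({A, B, C, D, F, I}), so by Hall's theorem at most 8 of the 9 left vertices can be matched.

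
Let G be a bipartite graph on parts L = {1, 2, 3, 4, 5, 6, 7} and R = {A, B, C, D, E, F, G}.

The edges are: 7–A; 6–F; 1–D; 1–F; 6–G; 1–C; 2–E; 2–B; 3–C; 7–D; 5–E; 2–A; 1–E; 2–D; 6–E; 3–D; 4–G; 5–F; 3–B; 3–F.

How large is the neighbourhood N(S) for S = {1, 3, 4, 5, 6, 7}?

The union of neighbours of {1, 3, 4, 5, 6, 7} is {A, B, C, D, E, F, G}, which has 7 elements.
Since |N(S)| = 7 ≥ |S| = 6, Hall's condition holds for this subset.

7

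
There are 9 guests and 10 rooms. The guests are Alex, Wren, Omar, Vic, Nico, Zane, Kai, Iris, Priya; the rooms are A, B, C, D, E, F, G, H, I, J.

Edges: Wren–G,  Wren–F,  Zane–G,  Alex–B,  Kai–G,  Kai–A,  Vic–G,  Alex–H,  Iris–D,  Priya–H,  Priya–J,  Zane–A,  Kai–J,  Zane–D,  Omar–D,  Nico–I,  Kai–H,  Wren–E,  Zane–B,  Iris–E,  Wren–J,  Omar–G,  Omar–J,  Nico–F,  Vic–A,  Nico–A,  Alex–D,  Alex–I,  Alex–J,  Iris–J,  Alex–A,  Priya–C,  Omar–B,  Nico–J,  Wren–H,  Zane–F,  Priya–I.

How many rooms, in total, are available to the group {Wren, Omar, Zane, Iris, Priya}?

The union of neighbours of {Wren, Omar, Zane, Iris, Priya} is {A, B, C, D, E, F, G, H, I, J}, which has 10 elements.
Since |N(S)| = 10 ≥ |S| = 5, Hall's condition holds for this subset.

10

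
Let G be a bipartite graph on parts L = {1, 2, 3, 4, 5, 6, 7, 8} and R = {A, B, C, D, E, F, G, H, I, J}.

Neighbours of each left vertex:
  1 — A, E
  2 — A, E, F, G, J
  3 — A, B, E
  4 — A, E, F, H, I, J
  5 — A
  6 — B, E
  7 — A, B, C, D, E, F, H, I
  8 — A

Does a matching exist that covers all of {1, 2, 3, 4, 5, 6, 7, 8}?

The set {1, 3, 5, 6, 8} has only 3 neighbours ({A, B, E}), so by Hall's theorem at most 6 of the 8 left vertices can be matched.
Hence no matching covers every left vertex.

No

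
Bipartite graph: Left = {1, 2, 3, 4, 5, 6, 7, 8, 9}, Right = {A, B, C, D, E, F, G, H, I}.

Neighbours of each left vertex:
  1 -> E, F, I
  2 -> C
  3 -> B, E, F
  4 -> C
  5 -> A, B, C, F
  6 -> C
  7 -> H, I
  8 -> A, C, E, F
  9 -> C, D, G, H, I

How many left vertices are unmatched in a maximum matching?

2

One maximum matching: 1–I, 2–C, 3–B, 5–F, 7–H, 8–E, 9–G.
The set {2, 4, 6} has only 1 neighbour ({C}), so by Hall's theorem at most 7 of the 9 left vertices can be matched.
That matches 7 of the 9, leaving 2 unmatched; no matching can do better.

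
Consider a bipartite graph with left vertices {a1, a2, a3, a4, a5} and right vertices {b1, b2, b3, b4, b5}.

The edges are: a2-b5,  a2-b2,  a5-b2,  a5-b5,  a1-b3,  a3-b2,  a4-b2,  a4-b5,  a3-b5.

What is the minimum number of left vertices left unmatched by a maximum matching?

2

For example, pair a1→b3, a2→b2, a3→b5.
The set {a2, a3, a4, a5} has only 2 neighbours ({b2, b5}), so by Hall's theorem at most 3 of the 5 left vertices can be matched.
That matches 3 of the 5, leaving 2 unmatched; no matching can do better.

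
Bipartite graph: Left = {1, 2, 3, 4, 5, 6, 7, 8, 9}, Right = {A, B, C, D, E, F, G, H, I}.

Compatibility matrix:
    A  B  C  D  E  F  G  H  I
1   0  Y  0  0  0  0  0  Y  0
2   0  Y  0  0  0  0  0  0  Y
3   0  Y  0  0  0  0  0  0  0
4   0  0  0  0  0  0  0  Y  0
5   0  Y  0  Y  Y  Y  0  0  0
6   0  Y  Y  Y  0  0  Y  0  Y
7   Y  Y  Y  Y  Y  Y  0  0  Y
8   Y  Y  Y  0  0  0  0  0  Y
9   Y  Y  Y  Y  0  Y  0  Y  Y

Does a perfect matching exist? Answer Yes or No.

No

The set {1, 3, 4} has only 2 neighbours ({B, H}), so by Hall's theorem at most 8 of the 9 left vertices can be matched.
Hence no matching covers every left vertex.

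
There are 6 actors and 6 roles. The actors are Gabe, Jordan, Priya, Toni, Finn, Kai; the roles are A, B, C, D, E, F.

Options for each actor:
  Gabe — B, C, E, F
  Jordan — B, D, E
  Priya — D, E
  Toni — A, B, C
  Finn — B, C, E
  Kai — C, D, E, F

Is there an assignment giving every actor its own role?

Yes

A valid assignment of size 6: Gabe–F, Jordan–B, Priya–D, Toni–A, Finn–C, Kai–E.
Every actor is matched, so this is a perfect matching.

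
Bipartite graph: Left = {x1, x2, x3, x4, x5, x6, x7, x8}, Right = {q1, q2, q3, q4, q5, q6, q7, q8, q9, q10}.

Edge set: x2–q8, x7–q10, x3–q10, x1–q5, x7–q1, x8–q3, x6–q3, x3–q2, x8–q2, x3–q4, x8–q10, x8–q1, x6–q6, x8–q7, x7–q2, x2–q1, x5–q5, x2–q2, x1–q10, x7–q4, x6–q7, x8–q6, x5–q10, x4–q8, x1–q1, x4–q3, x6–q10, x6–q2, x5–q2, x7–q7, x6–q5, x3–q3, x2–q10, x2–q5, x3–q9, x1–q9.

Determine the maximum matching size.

8

A valid assignment of size 8: x1–q5, x2–q1, x3–q9, x4–q8, x5–q2, x6–q7, x7–q4, x8–q6.
This saturates every left vertex, so 8 is the maximum.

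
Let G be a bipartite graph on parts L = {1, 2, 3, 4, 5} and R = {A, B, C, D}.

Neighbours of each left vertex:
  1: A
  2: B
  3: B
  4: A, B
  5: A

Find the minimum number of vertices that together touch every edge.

2

The 2 edges 1–A, 2–B form a matching, so any vertex cover needs at least 2 vertices (one per matched edge).
Conversely {A, B} meets every edge and has exactly 2 vertices, so 2 is optimal.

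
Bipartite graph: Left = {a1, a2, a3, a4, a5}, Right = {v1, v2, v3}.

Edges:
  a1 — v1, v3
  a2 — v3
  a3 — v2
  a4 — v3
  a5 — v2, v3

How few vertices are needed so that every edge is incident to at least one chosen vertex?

3

The 3 edges a1–v1, a2–v3, a3–v2 form a matching, so any vertex cover needs at least 3 vertices (one per matched edge).
Conversely {a1, v2, v3} meets every edge and has exactly 3 vertices, so 3 is optimal.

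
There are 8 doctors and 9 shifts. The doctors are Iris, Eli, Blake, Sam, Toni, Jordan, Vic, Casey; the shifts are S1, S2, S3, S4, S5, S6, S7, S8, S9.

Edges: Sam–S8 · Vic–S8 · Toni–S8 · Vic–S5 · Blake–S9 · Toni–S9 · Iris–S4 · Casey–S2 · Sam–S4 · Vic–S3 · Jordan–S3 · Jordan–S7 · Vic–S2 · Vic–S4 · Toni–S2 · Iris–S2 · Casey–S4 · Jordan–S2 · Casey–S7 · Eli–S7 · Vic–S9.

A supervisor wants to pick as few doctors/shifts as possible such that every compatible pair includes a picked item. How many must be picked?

7

{Jordan, Vic, S2, S4, S7, S8, S9} is a vertex cover of size 7: every edge has an endpoint in this set.
No smaller cover exists because Iris–S4, Eli–S7, Blake–S9, Sam–S8, Toni–S2, Jordan–S3, Vic–S5 is a matching of size 7, and a cover must include an endpoint of each of these disjoint edges (König's theorem).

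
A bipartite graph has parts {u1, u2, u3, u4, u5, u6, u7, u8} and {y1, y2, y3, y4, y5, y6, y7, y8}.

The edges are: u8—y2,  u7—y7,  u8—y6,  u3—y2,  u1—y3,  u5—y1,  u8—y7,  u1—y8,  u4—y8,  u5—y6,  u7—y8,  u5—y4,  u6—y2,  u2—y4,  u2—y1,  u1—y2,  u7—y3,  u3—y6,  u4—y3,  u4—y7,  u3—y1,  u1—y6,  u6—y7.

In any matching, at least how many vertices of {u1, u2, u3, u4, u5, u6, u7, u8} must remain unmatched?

A valid assignment of size 7: u1-y2, u2-y4, u3-y1, u4-y8, u5-y6, u6-y7, u7-y3.
The set {u1, u2, u3, u4, u5, u6, u7, u8} has only 7 neighbours ({y1, y2, y3, y4, y6, y7, y8}), so by Hall's theorem at most 7 of the 8 left vertices can be matched.
That matches 7 of the 8, leaving 1 unmatched; no matching can do better.

1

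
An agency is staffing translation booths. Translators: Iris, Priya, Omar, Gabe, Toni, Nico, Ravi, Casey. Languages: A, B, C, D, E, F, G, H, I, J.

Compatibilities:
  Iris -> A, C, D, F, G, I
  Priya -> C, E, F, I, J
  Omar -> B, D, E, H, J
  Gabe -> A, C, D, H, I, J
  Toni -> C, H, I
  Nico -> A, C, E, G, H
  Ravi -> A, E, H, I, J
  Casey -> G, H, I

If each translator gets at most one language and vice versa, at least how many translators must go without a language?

For example, pair Iris-A, Priya-F, Omar-B, Gabe-J, Toni-C, Nico-H, Ravi-E, Casey-G.
This saturates every translator, so 8 is the maximum.
That matches 8 of the 8, leaving 0 unmatched; no matching can do better.

0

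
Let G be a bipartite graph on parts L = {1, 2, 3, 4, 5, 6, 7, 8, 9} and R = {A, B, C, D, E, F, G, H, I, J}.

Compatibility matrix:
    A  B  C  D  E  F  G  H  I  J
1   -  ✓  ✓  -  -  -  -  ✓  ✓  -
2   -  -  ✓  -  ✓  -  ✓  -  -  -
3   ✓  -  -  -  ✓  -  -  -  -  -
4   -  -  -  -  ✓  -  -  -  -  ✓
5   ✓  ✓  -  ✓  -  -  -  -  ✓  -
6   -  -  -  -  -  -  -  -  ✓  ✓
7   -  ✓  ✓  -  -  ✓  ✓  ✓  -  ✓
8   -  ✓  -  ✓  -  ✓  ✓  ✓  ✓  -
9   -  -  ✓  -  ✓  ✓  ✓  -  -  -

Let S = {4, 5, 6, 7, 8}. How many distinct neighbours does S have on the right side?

10

The union of neighbours of {4, 5, 6, 7, 8} is {A, B, C, D, E, F, G, H, I, J}, which has 10 elements.
Since |N(S)| = 10 ≥ |S| = 5, Hall's condition holds for this subset.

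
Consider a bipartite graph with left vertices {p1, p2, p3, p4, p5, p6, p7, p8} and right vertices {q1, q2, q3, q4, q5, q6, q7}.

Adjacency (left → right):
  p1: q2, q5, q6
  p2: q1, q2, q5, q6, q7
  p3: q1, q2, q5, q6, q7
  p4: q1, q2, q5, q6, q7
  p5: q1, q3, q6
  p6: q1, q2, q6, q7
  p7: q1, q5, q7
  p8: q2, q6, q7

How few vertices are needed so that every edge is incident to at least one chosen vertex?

The 6 edges p1–q5, p2–q2, p3–q1, p4–q7, p5–q3, p6–q6 form a matching, so any vertex cover needs at least 6 vertices (one per matched edge).
Conversely {p5, q1, q2, q5, q6, q7} meets every edge and has exactly 6 vertices, so 6 is optimal.

6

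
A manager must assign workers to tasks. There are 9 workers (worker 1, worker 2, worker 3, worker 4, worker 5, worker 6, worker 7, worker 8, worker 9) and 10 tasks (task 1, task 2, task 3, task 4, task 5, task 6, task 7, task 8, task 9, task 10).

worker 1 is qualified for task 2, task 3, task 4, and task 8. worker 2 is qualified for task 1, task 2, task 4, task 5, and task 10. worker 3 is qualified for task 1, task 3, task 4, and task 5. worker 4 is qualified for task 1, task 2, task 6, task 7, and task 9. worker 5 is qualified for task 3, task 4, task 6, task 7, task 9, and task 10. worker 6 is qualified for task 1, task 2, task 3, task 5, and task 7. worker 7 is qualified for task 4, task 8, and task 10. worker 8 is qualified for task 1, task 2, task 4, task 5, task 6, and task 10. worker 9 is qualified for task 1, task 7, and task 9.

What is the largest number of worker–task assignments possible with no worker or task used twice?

A valid assignment of size 9: worker 1-task 3, worker 2-task 4, worker 3-task 5, worker 4-task 2, worker 5-task 6, worker 6-task 1, worker 7-task 8, worker 8-task 10, worker 9-task 7.
This saturates every worker, so 9 is the maximum.

9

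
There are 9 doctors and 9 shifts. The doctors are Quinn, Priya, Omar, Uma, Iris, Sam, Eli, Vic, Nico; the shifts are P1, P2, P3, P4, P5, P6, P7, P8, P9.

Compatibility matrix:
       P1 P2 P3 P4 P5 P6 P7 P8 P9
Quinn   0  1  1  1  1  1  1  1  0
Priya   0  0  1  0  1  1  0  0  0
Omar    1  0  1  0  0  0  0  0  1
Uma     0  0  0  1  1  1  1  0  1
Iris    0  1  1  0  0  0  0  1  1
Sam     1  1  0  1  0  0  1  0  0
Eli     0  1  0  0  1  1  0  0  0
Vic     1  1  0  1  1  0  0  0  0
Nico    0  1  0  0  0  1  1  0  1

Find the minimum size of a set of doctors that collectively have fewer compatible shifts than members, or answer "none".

none

A matching saturating every doctor exists, for instance Quinn→P3, Priya→P6, Omar→P1, Uma→P7, Iris→P8, Sam→P4, Eli→P2, Vic→P5, Nico→P9.
By Hall's marriage theorem, this means |N(S)| ≥ |S| for every subset S, so no violating subset exists.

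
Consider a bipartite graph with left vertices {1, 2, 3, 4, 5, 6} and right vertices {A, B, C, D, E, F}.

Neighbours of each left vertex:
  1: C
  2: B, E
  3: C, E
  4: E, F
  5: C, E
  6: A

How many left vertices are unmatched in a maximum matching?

For example, pair 1-C, 2-B, 3-E, 4-F, 6-A.
The set {1, 3, 5} has only 2 neighbours ({C, E}), so by Hall's theorem at most 5 of the 6 left vertices can be matched.
That matches 5 of the 6, leaving 1 unmatched; no matching can do better.

1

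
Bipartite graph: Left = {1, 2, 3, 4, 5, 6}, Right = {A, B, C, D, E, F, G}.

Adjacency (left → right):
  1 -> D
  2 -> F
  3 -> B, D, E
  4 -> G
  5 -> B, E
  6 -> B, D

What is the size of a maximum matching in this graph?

For example, pair 1-D, 2-F, 3-E, 4-G, 5-B.
The set {1, 3, 5, 6} has only 3 neighbours ({B, D, E}), so by Hall's theorem at most 5 of the 6 left vertices can be matched.

5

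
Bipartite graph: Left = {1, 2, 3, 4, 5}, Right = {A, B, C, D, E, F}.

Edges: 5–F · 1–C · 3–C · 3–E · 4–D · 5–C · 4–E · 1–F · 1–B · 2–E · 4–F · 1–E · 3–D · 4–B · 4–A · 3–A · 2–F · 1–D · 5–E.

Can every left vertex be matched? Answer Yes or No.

One maximum matching: 1-B, 2-F, 3-C, 4-A, 5-E.
All 5 left vertices are covered.

Yes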